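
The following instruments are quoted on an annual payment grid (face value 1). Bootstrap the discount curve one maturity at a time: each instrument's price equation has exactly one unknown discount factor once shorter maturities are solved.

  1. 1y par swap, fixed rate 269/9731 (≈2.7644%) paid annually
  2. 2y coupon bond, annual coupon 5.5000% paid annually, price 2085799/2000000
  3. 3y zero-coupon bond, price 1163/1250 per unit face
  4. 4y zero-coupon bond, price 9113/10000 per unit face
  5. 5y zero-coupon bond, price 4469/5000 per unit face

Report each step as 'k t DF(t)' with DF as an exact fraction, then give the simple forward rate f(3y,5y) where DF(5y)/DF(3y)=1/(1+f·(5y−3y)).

step 1 [1y] swap r/1=269/9731: DF=(1 − 269/9731·(0))/(1+269/9731) = 9731/10000 ≈ 0.973100
step 2 [2y] bond c/1=11/200: DF=(2085799/2000000 − 11/200·(0.973100))/(1+11/200) = 4689/5000 ≈ 0.937800
step 3 [3y] zero: DF = P = 1163/1250 ≈ 0.930400
step 4 [4y] zero: DF = P = 9113/10000 ≈ 0.911300
step 5 [5y] zero: DF = P = 4469/5000 ≈ 0.893800

1 1 9731/10000
2 2 4689/5000
3 3 1163/1250
4 4 9113/10000
5 5 4469/5000
f(3y,5y) = ((1163/1250)/(4469/5000) − 1)/(2) = 183/8938 ≈ 2.0474%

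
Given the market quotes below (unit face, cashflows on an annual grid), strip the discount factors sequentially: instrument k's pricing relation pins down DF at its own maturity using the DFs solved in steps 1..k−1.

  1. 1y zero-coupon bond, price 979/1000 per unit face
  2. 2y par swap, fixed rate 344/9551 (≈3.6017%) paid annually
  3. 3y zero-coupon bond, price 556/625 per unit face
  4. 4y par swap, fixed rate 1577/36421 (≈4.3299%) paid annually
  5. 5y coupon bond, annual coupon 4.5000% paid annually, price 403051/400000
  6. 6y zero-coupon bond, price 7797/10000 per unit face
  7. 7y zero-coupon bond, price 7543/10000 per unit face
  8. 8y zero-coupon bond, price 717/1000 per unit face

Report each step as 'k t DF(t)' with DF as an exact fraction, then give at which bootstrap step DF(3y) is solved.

step 1 [1y] zero: DF = P = 979/1000 ≈ 0.979000
step 2 [2y] swap r/1=344/9551: DF=(1 − 344/9551·(0.979000))/(1+344/9551) = 582/625 ≈ 0.931200
step 3 [3y] zero: DF = P = 556/625 ≈ 0.889600
step 4 [4y] swap r/1=1577/36421: DF=(1 − 1577/36421·(0.979000+0.931200+0.889600))/(1+1577/36421) = 8423/10000 ≈ 0.842300
step 5 [5y] bond c/1=9/200: DF=(403051/400000 − 9/200·(0.979000+0.931200+0.889600+0.842300))/(1+9/200) = 4037/5000 ≈ 0.807400
step 6 [6y] zero: DF = P = 7797/10000 ≈ 0.779700
step 7 [7y] zero: DF = P = 7543/10000 ≈ 0.754300
step 8 [8y] zero: DF = P = 717/1000 ≈ 0.717000

1 1 979/1000
2 2 582/625
3 3 556/625
4 4 8423/10000
5 5 4037/5000
6 6 7797/10000
7 7 7543/10000
8 8 717/1000
DF(3y) is solved at step 3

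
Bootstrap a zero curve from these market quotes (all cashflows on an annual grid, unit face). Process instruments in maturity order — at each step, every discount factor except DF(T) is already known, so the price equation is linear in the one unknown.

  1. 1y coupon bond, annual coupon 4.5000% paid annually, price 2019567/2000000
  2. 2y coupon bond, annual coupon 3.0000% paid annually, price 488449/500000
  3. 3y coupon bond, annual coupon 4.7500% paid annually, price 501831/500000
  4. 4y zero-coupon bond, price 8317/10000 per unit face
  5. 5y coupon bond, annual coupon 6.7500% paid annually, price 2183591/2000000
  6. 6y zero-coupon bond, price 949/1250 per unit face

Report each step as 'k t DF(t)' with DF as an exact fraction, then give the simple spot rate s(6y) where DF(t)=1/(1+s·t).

1 1 9663/10000
2 2 9203/10000
3 3 4363/5000
4 4 8317/10000
5 5 7957/10000
6 6 949/1250
s(6y) = (1/(949/1250) − 1)/(6) = 301/5694 ≈ 5.2863%

step 1 [1y] bond c/1=9/200: DF=(2019567/2000000 − 9/200·(0))/(1+9/200) = 9663/10000 ≈ 0.966300
step 2 [2y] bond c/1=3/100: DF=(488449/500000 − 3/100·(0.966300))/(1+3/100) = 9203/10000 ≈ 0.920300
step 3 [3y] bond c/1=19/400: DF=(501831/500000 − 19/400·(0.966300+0.920300))/(1+19/400) = 4363/5000 ≈ 0.872600
step 4 [4y] zero: DF = P = 8317/10000 ≈ 0.831700
step 5 [5y] bond c/1=27/400: DF=(2183591/2000000 − 27/400·(0.966300+0.920300+0.872600+0.831700))/(1+27/400) = 7957/10000 ≈ 0.795700
step 6 [6y] zero: DF = P = 949/1250 ≈ 0.759200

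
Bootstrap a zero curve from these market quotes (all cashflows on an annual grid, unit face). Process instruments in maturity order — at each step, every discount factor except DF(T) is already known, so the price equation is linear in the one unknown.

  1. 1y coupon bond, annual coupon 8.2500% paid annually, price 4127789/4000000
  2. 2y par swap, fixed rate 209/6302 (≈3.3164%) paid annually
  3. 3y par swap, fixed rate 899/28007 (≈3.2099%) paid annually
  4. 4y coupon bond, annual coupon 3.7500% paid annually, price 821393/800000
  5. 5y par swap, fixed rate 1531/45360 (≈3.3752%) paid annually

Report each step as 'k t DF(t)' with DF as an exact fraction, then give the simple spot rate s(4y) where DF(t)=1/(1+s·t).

step 1 [1y] bond c/1=33/400: DF=(4127789/4000000 − 33/400·(0))/(1+33/400) = 9533/10000 ≈ 0.953300
step 2 [2y] swap r/1=209/6302: DF=(1 − 209/6302·(0.953300))/(1+209/6302) = 9373/10000 ≈ 0.937300
step 3 [3y] swap r/1=899/28007: DF=(1 − 899/28007·(0.953300+0.937300))/(1+899/28007) = 9101/10000 ≈ 0.910100
step 4 [4y] bond c/1=3/80: DF=(821393/800000 − 3/80·(0.953300+0.937300+0.910100))/(1+3/80) = 2221/2500 ≈ 0.888400
step 5 [5y] swap r/1=1531/45360: DF=(1 − 1531/45360·(0.953300+0.937300+0.910100+0.888400))/(1+1531/45360) = 8469/10000 ≈ 0.846900

1 1 9533/10000
2 2 9373/10000
3 3 9101/10000
4 4 2221/2500
5 5 8469/10000
s(4y) = (1/(2221/2500) − 1)/(4) = 279/8884 ≈ 3.1405%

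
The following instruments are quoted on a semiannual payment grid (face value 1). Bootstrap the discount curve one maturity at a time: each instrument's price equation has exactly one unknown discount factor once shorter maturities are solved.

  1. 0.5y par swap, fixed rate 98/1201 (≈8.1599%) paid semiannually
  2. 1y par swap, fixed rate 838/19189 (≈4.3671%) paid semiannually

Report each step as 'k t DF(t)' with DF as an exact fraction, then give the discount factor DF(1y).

1 1/2 1201/1250
2 1 9581/10000
DF(1y) = 9581/10000 ≈ 0.958100

step 1 [0.5y] swap r/2=49/1201: DF=(1 − 49/1201·(0))/(1+49/1201) = 1201/1250 ≈ 0.960800
step 2 [1y] swap r/2=419/19189: DF=(1 − 419/19189·(0.960800))/(1+419/19189) = 9581/10000 ≈ 0.958100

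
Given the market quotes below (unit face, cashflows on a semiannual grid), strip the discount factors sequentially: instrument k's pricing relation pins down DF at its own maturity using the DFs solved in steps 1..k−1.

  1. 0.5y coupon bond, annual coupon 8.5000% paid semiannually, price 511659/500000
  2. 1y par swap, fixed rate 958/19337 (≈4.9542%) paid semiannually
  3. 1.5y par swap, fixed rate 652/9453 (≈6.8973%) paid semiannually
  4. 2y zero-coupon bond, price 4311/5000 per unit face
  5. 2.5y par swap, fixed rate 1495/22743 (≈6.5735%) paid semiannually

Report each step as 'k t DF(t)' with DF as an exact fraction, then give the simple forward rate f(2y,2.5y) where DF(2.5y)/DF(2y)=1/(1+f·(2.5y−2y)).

step 1 [0.5y] bond c/2=17/400: DF=(511659/500000 − 17/400·(0))/(1+17/400) = 1227/1250 ≈ 0.981600
step 2 [1y] swap r/2=479/19337: DF=(1 − 479/19337·(0.981600))/(1+479/19337) = 9521/10000 ≈ 0.952100
step 3 [1.5y] swap r/2=326/9453: DF=(1 − 326/9453·(0.981600+0.952100))/(1+326/9453) = 4511/5000 ≈ 0.902200
step 4 [2y] zero: DF = P = 4311/5000 ≈ 0.862200
step 5 [2.5y] swap r/2=1495/45486: DF=(1 − 1495/45486·(0.981600+0.952100+0.902200+0.862200))/(1+1495/45486) = 1701/2000 ≈ 0.850500

1 1/2 1227/1250
2 1 9521/10000
3 3/2 4511/5000
4 2 4311/5000
5 5/2 1701/2000
f(2y,2.5y) = ((4311/5000)/(1701/2000) − 1)/(1/2) = 26/945 ≈ 2.7513%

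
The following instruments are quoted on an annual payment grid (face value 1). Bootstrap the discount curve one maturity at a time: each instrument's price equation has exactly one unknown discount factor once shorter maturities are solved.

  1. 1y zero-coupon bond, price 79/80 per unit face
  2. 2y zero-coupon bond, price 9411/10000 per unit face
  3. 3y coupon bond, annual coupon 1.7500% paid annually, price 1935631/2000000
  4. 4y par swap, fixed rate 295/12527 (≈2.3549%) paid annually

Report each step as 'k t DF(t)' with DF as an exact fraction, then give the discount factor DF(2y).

1 1 79/80
2 2 9411/10000
3 3 459/500
4 4 1823/2000
DF(2y) = 9411/10000 ≈ 0.941100

step 1 [1y] zero: DF = P = 79/80 ≈ 0.987500
step 2 [2y] zero: DF = P = 9411/10000 ≈ 0.941100
step 3 [3y] bond c/1=7/400: DF=(1935631/2000000 − 7/400·(0.987500+0.941100))/(1+7/400) = 459/500 ≈ 0.918000
step 4 [4y] swap r/1=295/12527: DF=(1 − 295/12527·(0.987500+0.941100+0.918000))/(1+295/12527) = 1823/2000 ≈ 0.911500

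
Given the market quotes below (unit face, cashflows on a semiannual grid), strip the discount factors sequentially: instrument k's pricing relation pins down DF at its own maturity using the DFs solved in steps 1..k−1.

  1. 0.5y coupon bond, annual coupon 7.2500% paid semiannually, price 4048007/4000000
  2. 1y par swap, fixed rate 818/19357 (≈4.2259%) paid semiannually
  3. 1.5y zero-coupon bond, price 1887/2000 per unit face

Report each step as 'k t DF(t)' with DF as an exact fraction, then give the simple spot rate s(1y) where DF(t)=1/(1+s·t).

step 1 [0.5y] bond c/2=29/800: DF=(4048007/4000000 − 29/800·(0))/(1+29/800) = 4883/5000 ≈ 0.976600
step 2 [1y] swap r/2=409/19357: DF=(1 − 409/19357·(0.976600))/(1+409/19357) = 9591/10000 ≈ 0.959100
step 3 [1.5y] zero: DF = P = 1887/2000 ≈ 0.943500

1 1/2 4883/5000
2 1 9591/10000
3 3/2 1887/2000
s(1y) = (1/(9591/10000) − 1)/(1) = 409/9591 ≈ 4.2644%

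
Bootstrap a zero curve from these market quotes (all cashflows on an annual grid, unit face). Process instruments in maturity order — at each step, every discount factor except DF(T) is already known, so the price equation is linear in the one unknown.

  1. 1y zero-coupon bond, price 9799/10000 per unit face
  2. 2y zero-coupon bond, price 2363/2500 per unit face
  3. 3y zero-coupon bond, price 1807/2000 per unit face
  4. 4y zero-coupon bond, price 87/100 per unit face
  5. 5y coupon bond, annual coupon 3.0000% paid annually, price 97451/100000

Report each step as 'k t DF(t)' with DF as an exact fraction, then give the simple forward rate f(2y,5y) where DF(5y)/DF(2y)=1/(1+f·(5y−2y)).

1 1 9799/10000
2 2 2363/2500
3 3 1807/2000
4 4 87/100
5 5 524/625
f(2y,5y) = ((2363/2500)/(524/625) − 1)/(3) = 89/2096 ≈ 4.2462%

step 1 [1y] zero: DF = P = 9799/10000 ≈ 0.979900
step 2 [2y] zero: DF = P = 2363/2500 ≈ 0.945200
step 3 [3y] zero: DF = P = 1807/2000 ≈ 0.903500
step 4 [4y] zero: DF = P = 87/100 ≈ 0.870000
step 5 [5y] bond c/1=3/100: DF=(97451/100000 − 3/100·(0.979900+0.945200+0.903500+0.870000))/(1+3/100) = 524/625 ≈ 0.838400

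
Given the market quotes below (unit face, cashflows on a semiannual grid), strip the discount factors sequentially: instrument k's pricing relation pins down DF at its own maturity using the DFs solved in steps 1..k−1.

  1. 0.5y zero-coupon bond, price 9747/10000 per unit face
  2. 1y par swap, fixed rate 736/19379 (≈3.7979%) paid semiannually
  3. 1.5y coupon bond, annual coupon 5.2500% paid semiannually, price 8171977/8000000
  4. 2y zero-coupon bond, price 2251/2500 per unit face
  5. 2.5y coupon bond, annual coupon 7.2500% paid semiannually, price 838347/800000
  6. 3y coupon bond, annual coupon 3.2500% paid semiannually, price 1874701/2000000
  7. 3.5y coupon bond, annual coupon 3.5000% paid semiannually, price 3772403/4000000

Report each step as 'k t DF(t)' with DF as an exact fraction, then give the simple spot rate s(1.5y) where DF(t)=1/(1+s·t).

step 1 [0.5y] zero: DF = P = 9747/10000 ≈ 0.974700
step 2 [1y] swap r/2=368/19379: DF=(1 − 368/19379·(0.974700))/(1+368/19379) = 602/625 ≈ 0.963200
step 3 [1.5y] bond c/2=21/800: DF=(8171977/8000000 − 21/800·(0.974700+0.963200))/(1+21/800) = 4729/5000 ≈ 0.945800
step 4 [2y] zero: DF = P = 2251/2500 ≈ 0.900400
step 5 [2.5y] bond c/2=29/800: DF=(838347/800000 − 29/800·(0.974700+0.963200+0.945800+0.900400))/(1+29/800) = 8789/10000 ≈ 0.878900
step 6 [3y] bond c/2=13/800: DF=(1874701/2000000 − 13/800·(0.974700+0.963200+0.945800+0.900400+0.878900))/(1+13/800) = 4239/5000 ≈ 0.847800
step 7 [3.5y] bond c/2=7/400: DF=(3772403/4000000 − 7/400·(0.974700+0.963200+0.945800+0.900400+0.878900+0.847800))/(1+7/400) = 8321/10000 ≈ 0.832100

1 1/2 9747/10000
2 1 602/625
3 3/2 4729/5000
4 2 2251/2500
5 5/2 8789/10000
6 3 4239/5000
7 7/2 8321/10000
s(1.5y) = (1/(4729/5000) − 1)/(3/2) = 542/14187 ≈ 3.8204%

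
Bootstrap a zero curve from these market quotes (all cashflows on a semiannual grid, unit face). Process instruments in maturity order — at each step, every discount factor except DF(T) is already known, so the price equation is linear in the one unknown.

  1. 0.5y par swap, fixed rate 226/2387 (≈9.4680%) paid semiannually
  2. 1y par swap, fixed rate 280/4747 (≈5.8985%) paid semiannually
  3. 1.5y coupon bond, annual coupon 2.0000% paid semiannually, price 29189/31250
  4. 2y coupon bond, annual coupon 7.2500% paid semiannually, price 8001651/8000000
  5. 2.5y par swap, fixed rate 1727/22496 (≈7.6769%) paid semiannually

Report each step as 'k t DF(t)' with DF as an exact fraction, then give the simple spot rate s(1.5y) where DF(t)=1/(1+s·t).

step 1 [0.5y] swap r/2=113/2387: DF=(1 − 113/2387·(0))/(1+113/2387) = 2387/2500 ≈ 0.954800
step 2 [1y] swap r/2=140/4747: DF=(1 − 140/4747·(0.954800))/(1+140/4747) = 118/125 ≈ 0.944000
step 3 [1.5y] bond c/2=1/100: DF=(29189/31250 − 1/100·(0.954800+0.944000))/(1+1/100) = 453/500 ≈ 0.906000
step 4 [2y] bond c/2=29/800: DF=(8001651/8000000 − 29/800·(0.954800+0.944000+0.906000))/(1+29/800) = 8671/10000 ≈ 0.867100
step 5 [2.5y] swap r/2=1727/44992: DF=(1 − 1727/44992·(0.954800+0.944000+0.906000+0.867100))/(1+1727/44992) = 8273/10000 ≈ 0.827300

1 1/2 2387/2500
2 1 118/125
3 3/2 453/500
4 2 8671/10000
5 5/2 8273/10000
s(1.5y) = (1/(453/500) − 1)/(3/2) = 94/1359 ≈ 6.9169%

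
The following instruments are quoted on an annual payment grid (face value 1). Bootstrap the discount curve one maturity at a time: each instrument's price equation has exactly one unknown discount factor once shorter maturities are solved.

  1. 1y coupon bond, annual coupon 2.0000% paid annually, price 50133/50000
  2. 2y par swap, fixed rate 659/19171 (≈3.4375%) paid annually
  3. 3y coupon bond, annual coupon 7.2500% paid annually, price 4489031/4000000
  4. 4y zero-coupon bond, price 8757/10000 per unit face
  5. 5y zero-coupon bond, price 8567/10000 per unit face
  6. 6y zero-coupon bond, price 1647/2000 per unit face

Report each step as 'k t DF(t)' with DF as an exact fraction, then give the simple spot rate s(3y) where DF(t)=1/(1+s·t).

1 1 983/1000
2 2 9341/10000
3 3 573/625
4 4 8757/10000
5 5 8567/10000
6 6 1647/2000
s(3y) = (1/(573/625) − 1)/(3) = 52/1719 ≈ 3.0250%

step 1 [1y] bond c/1=1/50: DF=(50133/50000 − 1/50·(0))/(1+1/50) = 983/1000 ≈ 0.983000
step 2 [2y] swap r/1=659/19171: DF=(1 − 659/19171·(0.983000))/(1+659/19171) = 9341/10000 ≈ 0.934100
step 3 [3y] bond c/1=29/400: DF=(4489031/4000000 − 29/400·(0.983000+0.934100))/(1+29/400) = 573/625 ≈ 0.916800
step 4 [4y] zero: DF = P = 8757/10000 ≈ 0.875700
step 5 [5y] zero: DF = P = 8567/10000 ≈ 0.856700
step 6 [6y] zero: DF = P = 1647/2000 ≈ 0.823500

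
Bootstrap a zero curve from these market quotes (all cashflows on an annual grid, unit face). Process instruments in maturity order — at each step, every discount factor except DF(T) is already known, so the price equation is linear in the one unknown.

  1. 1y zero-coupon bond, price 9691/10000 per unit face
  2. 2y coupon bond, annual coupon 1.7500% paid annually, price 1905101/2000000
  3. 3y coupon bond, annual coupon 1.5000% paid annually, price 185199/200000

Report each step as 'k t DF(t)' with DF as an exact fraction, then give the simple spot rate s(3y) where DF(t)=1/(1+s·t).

step 1 [1y] zero: DF = P = 9691/10000 ≈ 0.969100
step 2 [2y] bond c/1=7/400: DF=(1905101/2000000 − 7/400·(0.969100))/(1+7/400) = 1839/2000 ≈ 0.919500
step 3 [3y] bond c/1=3/200: DF=(185199/200000 − 3/200·(0.969100+0.919500))/(1+3/200) = 2211/2500 ≈ 0.884400

1 1 9691/10000
2 2 1839/2000
3 3 2211/2500
s(3y) = (1/(2211/2500) − 1)/(3) = 289/6633 ≈ 4.3570%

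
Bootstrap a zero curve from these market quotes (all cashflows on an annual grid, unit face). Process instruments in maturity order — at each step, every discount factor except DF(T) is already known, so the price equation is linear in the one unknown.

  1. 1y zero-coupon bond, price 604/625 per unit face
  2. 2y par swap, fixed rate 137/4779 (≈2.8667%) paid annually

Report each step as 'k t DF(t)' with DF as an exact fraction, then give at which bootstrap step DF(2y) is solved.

step 1 [1y] zero: DF = P = 604/625 ≈ 0.966400
step 2 [2y] swap r/1=137/4779: DF=(1 − 137/4779·(0.966400))/(1+137/4779) = 2363/2500 ≈ 0.945200

1 1 604/625
2 2 2363/2500
DF(2y) is solved at step 2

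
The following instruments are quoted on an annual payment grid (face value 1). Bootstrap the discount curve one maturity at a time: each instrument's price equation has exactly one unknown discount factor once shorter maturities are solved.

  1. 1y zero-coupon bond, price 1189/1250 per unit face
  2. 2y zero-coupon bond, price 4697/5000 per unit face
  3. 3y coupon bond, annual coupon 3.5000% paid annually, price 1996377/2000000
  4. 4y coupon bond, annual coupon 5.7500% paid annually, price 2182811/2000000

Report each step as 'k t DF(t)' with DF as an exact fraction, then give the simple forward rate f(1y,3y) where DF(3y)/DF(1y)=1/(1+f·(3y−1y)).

1 1 1189/1250
2 2 4697/5000
3 3 1801/2000
4 4 8803/10000
f(1y,3y) = ((1189/1250)/(1801/2000) − 1)/(2) = 507/18010 ≈ 2.8151%

step 1 [1y] zero: DF = P = 1189/1250 ≈ 0.951200
step 2 [2y] zero: DF = P = 4697/5000 ≈ 0.939400
step 3 [3y] bond c/1=7/200: DF=(1996377/2000000 − 7/200·(0.951200+0.939400))/(1+7/200) = 1801/2000 ≈ 0.900500
step 4 [4y] bond c/1=23/400: DF=(2182811/2000000 − 23/400·(0.951200+0.939400+0.900500))/(1+23/400) = 8803/10000 ≈ 0.880300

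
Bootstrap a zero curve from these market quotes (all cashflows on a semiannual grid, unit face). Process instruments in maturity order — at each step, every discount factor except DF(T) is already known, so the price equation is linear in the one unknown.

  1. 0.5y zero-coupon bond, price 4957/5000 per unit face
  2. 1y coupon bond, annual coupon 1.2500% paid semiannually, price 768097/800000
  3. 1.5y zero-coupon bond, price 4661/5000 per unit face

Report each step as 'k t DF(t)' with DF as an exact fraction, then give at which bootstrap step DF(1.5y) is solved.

step 1 [0.5y] zero: DF = P = 4957/5000 ≈ 0.991400
step 2 [1y] bond c/2=1/160: DF=(768097/800000 − 1/160·(0.991400))/(1+1/160) = 237/250 ≈ 0.948000
step 3 [1.5y] zero: DF = P = 4661/5000 ≈ 0.932200

1 1/2 4957/5000
2 1 237/250
3 3/2 4661/5000
DF(1.5y) is solved at step 3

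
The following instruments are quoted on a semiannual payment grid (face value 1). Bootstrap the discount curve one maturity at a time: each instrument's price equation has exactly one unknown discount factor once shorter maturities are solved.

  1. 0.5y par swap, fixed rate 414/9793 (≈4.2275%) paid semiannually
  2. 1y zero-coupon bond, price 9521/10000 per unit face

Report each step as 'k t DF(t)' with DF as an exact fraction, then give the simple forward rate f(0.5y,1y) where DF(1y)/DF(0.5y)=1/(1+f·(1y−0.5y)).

step 1 [0.5y] swap r/2=207/9793: DF=(1 − 207/9793·(0))/(1+207/9793) = 9793/10000 ≈ 0.979300
step 2 [1y] zero: DF = P = 9521/10000 ≈ 0.952100

1 1/2 9793/10000
2 1 9521/10000
f(0.5y,1y) = ((9793/10000)/(9521/10000) − 1)/(1/2) = 544/9521 ≈ 5.7137%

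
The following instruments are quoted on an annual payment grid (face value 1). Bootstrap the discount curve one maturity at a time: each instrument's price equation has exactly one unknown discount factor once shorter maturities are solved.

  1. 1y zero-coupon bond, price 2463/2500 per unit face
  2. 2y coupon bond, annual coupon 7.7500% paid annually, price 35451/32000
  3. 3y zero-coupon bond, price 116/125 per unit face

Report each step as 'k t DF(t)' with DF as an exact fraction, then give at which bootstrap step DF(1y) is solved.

step 1 [1y] zero: DF = P = 2463/2500 ≈ 0.985200
step 2 [2y] bond c/1=31/400: DF=(35451/32000 − 31/400·(0.985200))/(1+31/400) = 9573/10000 ≈ 0.957300
step 3 [3y] zero: DF = P = 116/125 ≈ 0.928000

1 1 2463/2500
2 2 9573/10000
3 3 116/125
DF(1y) is solved at step 1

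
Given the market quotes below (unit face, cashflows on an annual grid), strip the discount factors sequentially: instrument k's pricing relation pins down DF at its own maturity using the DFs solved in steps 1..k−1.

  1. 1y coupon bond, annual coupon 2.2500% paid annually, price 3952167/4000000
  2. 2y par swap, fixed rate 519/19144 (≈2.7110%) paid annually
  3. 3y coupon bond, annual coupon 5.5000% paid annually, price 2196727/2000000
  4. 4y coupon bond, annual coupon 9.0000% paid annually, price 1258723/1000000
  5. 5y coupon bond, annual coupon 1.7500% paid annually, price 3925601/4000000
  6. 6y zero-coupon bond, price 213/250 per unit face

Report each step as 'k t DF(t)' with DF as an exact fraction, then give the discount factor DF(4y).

step 1 [1y] bond c/1=9/400: DF=(3952167/4000000 − 9/400·(0))/(1+9/400) = 9663/10000 ≈ 0.966300
step 2 [2y] swap r/1=519/19144: DF=(1 − 519/19144·(0.966300))/(1+519/19144) = 9481/10000 ≈ 0.948100
step 3 [3y] bond c/1=11/200: DF=(2196727/2000000 − 11/200·(0.966300+0.948100))/(1+11/200) = 9413/10000 ≈ 0.941300
step 4 [4y] bond c/1=9/100: DF=(1258723/1000000 − 9/100·(0.966300+0.948100+0.941300))/(1+9/100) = 919/1000 ≈ 0.919000
step 5 [5y] bond c/1=7/400: DF=(3925601/4000000 − 7/400·(0.966300+0.948100+0.941300+0.919000))/(1+7/400) = 2249/2500 ≈ 0.899600
step 6 [6y] zero: DF = P = 213/250 ≈ 0.852000

1 1 9663/10000
2 2 9481/10000
3 3 9413/10000
4 4 919/1000
5 5 2249/2500
6 6 213/250
DF(4y) = 919/1000 ≈ 0.919000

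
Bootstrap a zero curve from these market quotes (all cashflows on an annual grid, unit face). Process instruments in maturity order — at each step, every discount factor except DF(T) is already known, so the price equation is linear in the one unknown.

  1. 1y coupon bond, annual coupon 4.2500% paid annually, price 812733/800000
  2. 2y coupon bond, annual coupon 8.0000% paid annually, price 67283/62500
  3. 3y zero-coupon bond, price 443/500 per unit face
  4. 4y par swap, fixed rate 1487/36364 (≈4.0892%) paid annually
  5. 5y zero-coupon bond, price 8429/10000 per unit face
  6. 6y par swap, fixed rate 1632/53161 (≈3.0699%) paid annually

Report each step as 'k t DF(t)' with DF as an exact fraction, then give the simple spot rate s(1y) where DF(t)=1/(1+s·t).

1 1 1949/2000
2 2 4623/5000
3 3 443/500
4 4 8513/10000
5 5 8429/10000
6 6 523/625
s(1y) = (1/(1949/2000) − 1)/(1) = 51/1949 ≈ 2.6167%

step 1 [1y] bond c/1=17/400: DF=(812733/800000 − 17/400·(0))/(1+17/400) = 1949/2000 ≈ 0.974500
step 2 [2y] bond c/1=2/25: DF=(67283/62500 − 2/25·(0.974500))/(1+2/25) = 4623/5000 ≈ 0.924600
step 3 [3y] zero: DF = P = 443/500 ≈ 0.886000
step 4 [4y] swap r/1=1487/36364: DF=(1 − 1487/36364·(0.974500+0.924600+0.886000))/(1+1487/36364) = 8513/10000 ≈ 0.851300
step 5 [5y] zero: DF = P = 8429/10000 ≈ 0.842900
step 6 [6y] swap r/1=1632/53161: DF=(1 − 1632/53161·(0.974500+0.924600+0.886000+0.851300+0.842900))/(1+1632/53161) = 523/625 ≈ 0.836800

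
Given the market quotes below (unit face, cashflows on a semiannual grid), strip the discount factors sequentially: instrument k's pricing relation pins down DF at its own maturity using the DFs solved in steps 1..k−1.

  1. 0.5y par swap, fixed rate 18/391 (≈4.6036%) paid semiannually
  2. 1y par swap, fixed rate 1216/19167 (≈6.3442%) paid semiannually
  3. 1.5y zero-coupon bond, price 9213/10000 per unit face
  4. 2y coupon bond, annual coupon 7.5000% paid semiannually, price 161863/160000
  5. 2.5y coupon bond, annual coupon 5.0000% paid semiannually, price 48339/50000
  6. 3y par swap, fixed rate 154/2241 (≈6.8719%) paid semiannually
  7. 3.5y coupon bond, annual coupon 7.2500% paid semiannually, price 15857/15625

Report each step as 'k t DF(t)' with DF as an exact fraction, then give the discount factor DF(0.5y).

1 1/2 391/400
2 1 587/625
3 3/2 9213/10000
4 2 349/400
5 5/2 8527/10000
6 3 1019/1250
7 7/2 989/1250
DF(0.5y) = 391/400 ≈ 0.977500

step 1 [0.5y] swap r/2=9/391: DF=(1 − 9/391·(0))/(1+9/391) = 391/400 ≈ 0.977500
step 2 [1y] swap r/2=608/19167: DF=(1 − 608/19167·(0.977500))/(1+608/19167) = 587/625 ≈ 0.939200
step 3 [1.5y] zero: DF = P = 9213/10000 ≈ 0.921300
step 4 [2y] bond c/2=3/80: DF=(161863/160000 − 3/80·(0.977500+0.939200+0.921300))/(1+3/80) = 349/400 ≈ 0.872500
step 5 [2.5y] bond c/2=1/40: DF=(48339/50000 − 1/40·(0.977500+0.939200+0.921300+0.872500))/(1+1/40) = 8527/10000 ≈ 0.852700
step 6 [3y] swap r/2=77/2241: DF=(1 − 77/2241·(0.977500+0.939200+0.921300+0.872500+0.852700))/(1+77/2241) = 1019/1250 ≈ 0.815200
step 7 [3.5y] bond c/2=29/800: DF=(15857/15625 − 29/800·(0.977500+0.939200+0.921300+0.872500+0.852700+0.815200))/(1+29/800) = 989/1250 ≈ 0.791200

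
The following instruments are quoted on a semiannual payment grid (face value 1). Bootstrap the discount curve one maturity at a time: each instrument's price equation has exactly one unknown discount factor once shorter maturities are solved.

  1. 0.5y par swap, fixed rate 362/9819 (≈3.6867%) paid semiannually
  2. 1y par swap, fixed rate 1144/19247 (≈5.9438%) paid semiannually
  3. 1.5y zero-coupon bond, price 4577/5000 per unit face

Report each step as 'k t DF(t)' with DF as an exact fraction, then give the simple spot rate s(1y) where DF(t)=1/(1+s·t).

step 1 [0.5y] swap r/2=181/9819: DF=(1 − 181/9819·(0))/(1+181/9819) = 9819/10000 ≈ 0.981900
step 2 [1y] swap r/2=572/19247: DF=(1 − 572/19247·(0.981900))/(1+572/19247) = 2357/2500 ≈ 0.942800
step 3 [1.5y] zero: DF = P = 4577/5000 ≈ 0.915400

1 1/2 9819/10000
2 1 2357/2500
3 3/2 4577/5000
s(1y) = (1/(2357/2500) − 1)/(1) = 143/2357 ≈ 6.0670%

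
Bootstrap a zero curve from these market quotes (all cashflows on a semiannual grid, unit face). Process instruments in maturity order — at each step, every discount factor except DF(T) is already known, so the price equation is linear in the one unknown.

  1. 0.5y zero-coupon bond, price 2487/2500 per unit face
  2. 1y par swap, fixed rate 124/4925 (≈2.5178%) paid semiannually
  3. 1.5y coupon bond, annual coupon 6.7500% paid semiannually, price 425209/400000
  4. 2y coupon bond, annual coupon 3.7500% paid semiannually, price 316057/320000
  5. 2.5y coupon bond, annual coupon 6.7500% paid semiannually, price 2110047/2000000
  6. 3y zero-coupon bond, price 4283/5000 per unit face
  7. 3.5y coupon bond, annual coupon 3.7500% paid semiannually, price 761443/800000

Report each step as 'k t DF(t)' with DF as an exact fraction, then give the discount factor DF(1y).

1 1/2 2487/2500
2 1 1219/1250
3 3/2 241/250
4 2 1831/2000
5 5/2 8949/10000
6 3 4283/5000
7 7/2 1039/1250
DF(1y) = 1219/1250 ≈ 0.975200

step 1 [0.5y] zero: DF = P = 2487/2500 ≈ 0.994800
step 2 [1y] swap r/2=62/4925: DF=(1 − 62/4925·(0.994800))/(1+62/4925) = 1219/1250 ≈ 0.975200
step 3 [1.5y] bond c/2=27/800: DF=(425209/400000 − 27/800·(0.994800+0.975200))/(1+27/800) = 241/250 ≈ 0.964000
step 4 [2y] bond c/2=3/160: DF=(316057/320000 − 3/160·(0.994800+0.975200+0.964000))/(1+3/160) = 1831/2000 ≈ 0.915500
step 5 [2.5y] bond c/2=27/800: DF=(2110047/2000000 − 27/800·(0.994800+0.975200+0.964000+0.915500))/(1+27/800) = 8949/10000 ≈ 0.894900
step 6 [3y] zero: DF = P = 4283/5000 ≈ 0.856600
step 7 [3.5y] bond c/2=3/160: DF=(761443/800000 − 3/160·(0.994800+0.975200+0.964000+0.915500+0.894900+0.856600))/(1+3/160) = 1039/1250 ≈ 0.831200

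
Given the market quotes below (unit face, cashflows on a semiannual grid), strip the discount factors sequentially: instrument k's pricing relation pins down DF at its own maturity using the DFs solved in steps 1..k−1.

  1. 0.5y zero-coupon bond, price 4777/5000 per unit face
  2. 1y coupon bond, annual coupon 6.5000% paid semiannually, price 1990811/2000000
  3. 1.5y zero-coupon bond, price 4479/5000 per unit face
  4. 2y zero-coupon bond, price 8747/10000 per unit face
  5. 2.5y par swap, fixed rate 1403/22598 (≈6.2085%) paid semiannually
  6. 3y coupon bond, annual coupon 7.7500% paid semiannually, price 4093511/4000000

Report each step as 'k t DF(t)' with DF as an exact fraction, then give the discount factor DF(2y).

1 1/2 4777/5000
2 1 467/500
3 3/2 4479/5000
4 2 8747/10000
5 5/2 8597/10000
6 3 4083/5000
DF(2y) = 8747/10000 ≈ 0.874700

step 1 [0.5y] zero: DF = P = 4777/5000 ≈ 0.955400
step 2 [1y] bond c/2=13/400: DF=(1990811/2000000 − 13/400·(0.955400))/(1+13/400) = 467/500 ≈ 0.934000
step 3 [1.5y] zero: DF = P = 4479/5000 ≈ 0.895800
step 4 [2y] zero: DF = P = 8747/10000 ≈ 0.874700
step 5 [2.5y] swap r/2=1403/45196: DF=(1 − 1403/45196·(0.955400+0.934000+0.895800+0.874700))/(1+1403/45196) = 8597/10000 ≈ 0.859700
step 6 [3y] bond c/2=31/800: DF=(4093511/4000000 − 31/800·(0.955400+0.934000+0.895800+0.874700+0.859700))/(1+31/800) = 4083/5000 ≈ 0.816600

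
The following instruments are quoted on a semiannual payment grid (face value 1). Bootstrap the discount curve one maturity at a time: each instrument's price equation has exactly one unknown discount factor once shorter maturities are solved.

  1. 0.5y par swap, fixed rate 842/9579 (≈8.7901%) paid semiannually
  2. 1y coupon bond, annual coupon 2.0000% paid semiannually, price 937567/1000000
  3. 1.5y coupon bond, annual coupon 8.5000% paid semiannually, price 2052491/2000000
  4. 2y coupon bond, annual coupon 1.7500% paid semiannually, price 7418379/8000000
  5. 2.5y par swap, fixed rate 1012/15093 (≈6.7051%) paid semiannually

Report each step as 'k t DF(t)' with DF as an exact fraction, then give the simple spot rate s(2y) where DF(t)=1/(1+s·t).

step 1 [0.5y] swap r/2=421/9579: DF=(1 − 421/9579·(0))/(1+421/9579) = 9579/10000 ≈ 0.957900
step 2 [1y] bond c/2=1/100: DF=(937567/1000000 − 1/100·(0.957900))/(1+1/100) = 2297/2500 ≈ 0.918800
step 3 [1.5y] bond c/2=17/400: DF=(2052491/2000000 − 17/400·(0.957900+0.918800))/(1+17/400) = 9079/10000 ≈ 0.907900
step 4 [2y] bond c/2=7/800: DF=(7418379/8000000 − 7/800·(0.957900+0.918800+0.907900))/(1+7/800) = 8951/10000 ≈ 0.895100
step 5 [2.5y] swap r/2=506/15093: DF=(1 − 506/15093·(0.957900+0.918800+0.907900+0.895100))/(1+506/15093) = 4241/5000 ≈ 0.848200

1 1/2 9579/10000
2 1 2297/2500
3 3/2 9079/10000
4 2 8951/10000
5 5/2 4241/5000
s(2y) = (1/(8951/10000) − 1)/(2) = 1049/17902 ≈ 5.8597%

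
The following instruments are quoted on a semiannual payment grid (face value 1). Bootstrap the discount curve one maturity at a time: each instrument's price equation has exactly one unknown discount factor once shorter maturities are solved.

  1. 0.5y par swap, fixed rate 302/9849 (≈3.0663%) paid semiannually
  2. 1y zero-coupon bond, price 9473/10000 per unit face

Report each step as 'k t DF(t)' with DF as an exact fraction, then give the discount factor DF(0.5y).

1 1/2 9849/10000
2 1 9473/10000
DF(0.5y) = 9849/10000 ≈ 0.984900

step 1 [0.5y] swap r/2=151/9849: DF=(1 − 151/9849·(0))/(1+151/9849) = 9849/10000 ≈ 0.984900
step 2 [1y] zero: DF = P = 9473/10000 ≈ 0.947300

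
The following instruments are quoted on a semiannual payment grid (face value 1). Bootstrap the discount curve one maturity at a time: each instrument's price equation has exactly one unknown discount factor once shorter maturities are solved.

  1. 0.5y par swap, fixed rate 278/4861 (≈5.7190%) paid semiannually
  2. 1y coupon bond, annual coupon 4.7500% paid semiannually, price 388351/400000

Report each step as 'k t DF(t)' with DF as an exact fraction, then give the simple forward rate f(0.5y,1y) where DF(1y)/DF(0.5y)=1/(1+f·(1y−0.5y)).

step 1 [0.5y] swap r/2=139/4861: DF=(1 − 139/4861·(0))/(1+139/4861) = 4861/5000 ≈ 0.972200
step 2 [1y] bond c/2=19/800: DF=(388351/400000 − 19/800·(0.972200))/(1+19/800) = 4629/5000 ≈ 0.925800

1 1/2 4861/5000
2 1 4629/5000
f(0.5y,1y) = ((4861/5000)/(4629/5000) − 1)/(1/2) = 464/4629 ≈ 10.0238%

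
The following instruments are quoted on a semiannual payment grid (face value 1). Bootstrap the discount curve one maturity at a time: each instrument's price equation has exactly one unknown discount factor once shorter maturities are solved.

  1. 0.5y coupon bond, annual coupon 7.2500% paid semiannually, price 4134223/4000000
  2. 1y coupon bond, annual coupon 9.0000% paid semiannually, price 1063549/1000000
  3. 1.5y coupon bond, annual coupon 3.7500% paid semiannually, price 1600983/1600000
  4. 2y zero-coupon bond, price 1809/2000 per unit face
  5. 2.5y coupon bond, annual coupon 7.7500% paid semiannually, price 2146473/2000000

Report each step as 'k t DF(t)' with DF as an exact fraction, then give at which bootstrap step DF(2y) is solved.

step 1 [0.5y] bond c/2=29/800: DF=(4134223/4000000 − 29/800·(0))/(1+29/800) = 4987/5000 ≈ 0.997400
step 2 [1y] bond c/2=9/200: DF=(1063549/1000000 − 9/200·(0.997400))/(1+9/200) = 2437/2500 ≈ 0.974800
step 3 [1.5y] bond c/2=3/160: DF=(1600983/1600000 − 3/160·(0.997400+0.974800))/(1+3/160) = 9459/10000 ≈ 0.945900
step 4 [2y] zero: DF = P = 1809/2000 ≈ 0.904500
step 5 [2.5y] bond c/2=31/800: DF=(2146473/2000000 − 31/800·(0.997400+0.974800+0.945900+0.904500))/(1+31/800) = 4453/5000 ≈ 0.890600

1 1/2 4987/5000
2 1 2437/2500
3 3/2 9459/10000
4 2 1809/2000
5 5/2 4453/5000
DF(2y) is solved at step 4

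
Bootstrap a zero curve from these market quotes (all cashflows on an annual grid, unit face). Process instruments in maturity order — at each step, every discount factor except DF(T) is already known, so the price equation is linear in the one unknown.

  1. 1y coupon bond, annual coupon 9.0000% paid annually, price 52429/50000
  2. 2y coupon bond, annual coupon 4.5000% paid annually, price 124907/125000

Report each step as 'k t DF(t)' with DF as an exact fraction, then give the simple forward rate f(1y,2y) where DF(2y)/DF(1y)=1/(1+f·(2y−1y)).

step 1 [1y] bond c/1=9/100: DF=(52429/50000 − 9/100·(0))/(1+9/100) = 481/500 ≈ 0.962000
step 2 [2y] bond c/1=9/200: DF=(124907/125000 − 9/200·(0.962000))/(1+9/200) = 2287/2500 ≈ 0.914800

1 1 481/500
2 2 2287/2500
f(1y,2y) = ((481/500)/(2287/2500) − 1)/(1) = 118/2287 ≈ 5.1596%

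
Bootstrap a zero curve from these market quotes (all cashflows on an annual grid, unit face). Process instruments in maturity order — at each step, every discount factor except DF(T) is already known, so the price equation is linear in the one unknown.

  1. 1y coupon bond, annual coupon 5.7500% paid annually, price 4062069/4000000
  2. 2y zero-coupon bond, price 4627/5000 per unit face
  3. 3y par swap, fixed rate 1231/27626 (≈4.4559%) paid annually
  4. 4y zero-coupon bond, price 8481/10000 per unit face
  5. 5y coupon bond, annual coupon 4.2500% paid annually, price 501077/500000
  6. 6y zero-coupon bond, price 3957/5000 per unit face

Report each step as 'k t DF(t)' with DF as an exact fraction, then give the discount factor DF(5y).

step 1 [1y] bond c/1=23/400: DF=(4062069/4000000 − 23/400·(0))/(1+23/400) = 9603/10000 ≈ 0.960300
step 2 [2y] zero: DF = P = 4627/5000 ≈ 0.925400
step 3 [3y] swap r/1=1231/27626: DF=(1 − 1231/27626·(0.960300+0.925400))/(1+1231/27626) = 8769/10000 ≈ 0.876900
step 4 [4y] zero: DF = P = 8481/10000 ≈ 0.848100
step 5 [5y] bond c/1=17/400: DF=(501077/500000 − 17/400·(0.960300+0.925400+0.876900+0.848100))/(1+17/400) = 8141/10000 ≈ 0.814100
step 6 [6y] zero: DF = P = 3957/5000 ≈ 0.791400

1 1 9603/10000
2 2 4627/5000
3 3 8769/10000
4 4 8481/10000
5 5 8141/10000
6 6 3957/5000
DF(5y) = 8141/10000 ≈ 0.814100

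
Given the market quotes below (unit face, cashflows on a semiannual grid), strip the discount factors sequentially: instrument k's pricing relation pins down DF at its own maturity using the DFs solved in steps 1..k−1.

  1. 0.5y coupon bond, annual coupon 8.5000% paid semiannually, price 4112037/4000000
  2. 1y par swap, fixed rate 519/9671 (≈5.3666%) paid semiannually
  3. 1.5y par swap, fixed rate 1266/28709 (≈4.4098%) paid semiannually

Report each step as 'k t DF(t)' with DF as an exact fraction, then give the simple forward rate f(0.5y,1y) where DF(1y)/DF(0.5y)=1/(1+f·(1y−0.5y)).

1 1/2 9861/10000
2 1 9481/10000
3 3/2 9367/10000
f(0.5y,1y) = ((9861/10000)/(9481/10000) − 1)/(1/2) = 40/499 ≈ 8.0160%

step 1 [0.5y] bond c/2=17/400: DF=(4112037/4000000 − 17/400·(0))/(1+17/400) = 9861/10000 ≈ 0.986100
step 2 [1y] swap r/2=519/19342: DF=(1 − 519/19342·(0.986100))/(1+519/19342) = 9481/10000 ≈ 0.948100
step 3 [1.5y] swap r/2=633/28709: DF=(1 − 633/28709·(0.986100+0.948100))/(1+633/28709) = 9367/10000 ≈ 0.936700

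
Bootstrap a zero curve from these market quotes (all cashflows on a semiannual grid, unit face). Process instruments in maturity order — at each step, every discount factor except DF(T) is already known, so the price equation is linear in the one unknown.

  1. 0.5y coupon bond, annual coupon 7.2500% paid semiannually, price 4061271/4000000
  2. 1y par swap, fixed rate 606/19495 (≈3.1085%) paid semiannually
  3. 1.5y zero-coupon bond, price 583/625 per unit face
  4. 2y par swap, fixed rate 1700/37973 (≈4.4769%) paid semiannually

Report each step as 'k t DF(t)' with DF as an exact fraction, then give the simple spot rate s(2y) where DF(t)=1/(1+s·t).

1 1/2 4899/5000
2 1 9697/10000
3 3/2 583/625
4 2 183/200
s(2y) = (1/(183/200) − 1)/(2) = 17/366 ≈ 4.6448%

step 1 [0.5y] bond c/2=29/800: DF=(4061271/4000000 − 29/800·(0))/(1+29/800) = 4899/5000 ≈ 0.979800
step 2 [1y] swap r/2=303/19495: DF=(1 − 303/19495·(0.979800))/(1+303/19495) = 9697/10000 ≈ 0.969700
step 3 [1.5y] zero: DF = P = 583/625 ≈ 0.932800
step 4 [2y] swap r/2=850/37973: DF=(1 − 850/37973·(0.979800+0.969700+0.932800))/(1+850/37973) = 183/200 ≈ 0.915000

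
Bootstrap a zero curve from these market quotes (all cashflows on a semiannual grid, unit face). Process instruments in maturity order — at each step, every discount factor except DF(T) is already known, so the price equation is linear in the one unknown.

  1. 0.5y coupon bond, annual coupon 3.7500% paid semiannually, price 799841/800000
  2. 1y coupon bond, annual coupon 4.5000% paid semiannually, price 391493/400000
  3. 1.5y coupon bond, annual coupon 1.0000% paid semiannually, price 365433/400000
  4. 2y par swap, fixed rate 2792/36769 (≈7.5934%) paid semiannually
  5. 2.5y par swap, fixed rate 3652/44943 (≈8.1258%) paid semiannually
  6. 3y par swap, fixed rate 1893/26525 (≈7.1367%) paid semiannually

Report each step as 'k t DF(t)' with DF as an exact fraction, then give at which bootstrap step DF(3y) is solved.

step 1 [0.5y] bond c/2=3/160: DF=(799841/800000 − 3/160·(0))/(1+3/160) = 4907/5000 ≈ 0.981400
step 2 [1y] bond c/2=9/400: DF=(391493/400000 − 9/400·(0.981400))/(1+9/400) = 2339/2500 ≈ 0.935600
step 3 [1.5y] bond c/2=1/200: DF=(365433/400000 − 1/200·(0.981400+0.935600))/(1+1/200) = 1799/2000 ≈ 0.899500
step 4 [2y] swap r/2=1396/36769: DF=(1 − 1396/36769·(0.981400+0.935600+0.899500))/(1+1396/36769) = 2151/2500 ≈ 0.860400
step 5 [2.5y] swap r/2=1826/44943: DF=(1 − 1826/44943·(0.981400+0.935600+0.899500+0.860400))/(1+1826/44943) = 4087/5000 ≈ 0.817400
step 6 [3y] swap r/2=1893/53050: DF=(1 − 1893/53050·(0.981400+0.935600+0.899500+0.860400+0.817400))/(1+1893/53050) = 8107/10000 ≈ 0.810700

1 1/2 4907/5000
2 1 2339/2500
3 3/2 1799/2000
4 2 2151/2500
5 5/2 4087/5000
6 3 8107/10000
DF(3y) is solved at step 6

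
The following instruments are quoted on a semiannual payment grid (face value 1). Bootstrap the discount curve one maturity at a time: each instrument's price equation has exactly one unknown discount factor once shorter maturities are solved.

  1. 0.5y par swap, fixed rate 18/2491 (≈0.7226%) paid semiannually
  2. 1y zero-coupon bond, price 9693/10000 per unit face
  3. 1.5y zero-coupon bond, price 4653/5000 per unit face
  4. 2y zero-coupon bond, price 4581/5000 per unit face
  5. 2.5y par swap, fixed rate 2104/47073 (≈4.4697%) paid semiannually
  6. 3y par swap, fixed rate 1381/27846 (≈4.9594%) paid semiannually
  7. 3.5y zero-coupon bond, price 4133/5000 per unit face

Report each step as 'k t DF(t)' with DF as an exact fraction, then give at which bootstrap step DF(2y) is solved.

step 1 [0.5y] swap r/2=9/2491: DF=(1 − 9/2491·(0))/(1+9/2491) = 2491/2500 ≈ 0.996400
step 2 [1y] zero: DF = P = 9693/10000 ≈ 0.969300
step 3 [1.5y] zero: DF = P = 4653/5000 ≈ 0.930600
step 4 [2y] zero: DF = P = 4581/5000 ≈ 0.916200
step 5 [2.5y] swap r/2=1052/47073: DF=(1 − 1052/47073·(0.996400+0.969300+0.930600+0.916200))/(1+1052/47073) = 2237/2500 ≈ 0.894800
step 6 [3y] swap r/2=1381/55692: DF=(1 − 1381/55692·(0.996400+0.969300+0.930600+0.916200+0.894800))/(1+1381/55692) = 8619/10000 ≈ 0.861900
step 7 [3.5y] zero: DF = P = 4133/5000 ≈ 0.826600

1 1/2 2491/2500
2 1 9693/10000
3 3/2 4653/5000
4 2 4581/5000
5 5/2 2237/2500
6 3 8619/10000
7 7/2 4133/5000
DF(2y) is solved at step 4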